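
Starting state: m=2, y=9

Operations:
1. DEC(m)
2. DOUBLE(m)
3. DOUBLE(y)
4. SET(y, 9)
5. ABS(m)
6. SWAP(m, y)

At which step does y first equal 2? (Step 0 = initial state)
Step 6

Tracing y:
Initial: y = 9
After step 1: y = 9
After step 2: y = 9
After step 3: y = 18
After step 4: y = 9
After step 5: y = 9
After step 6: y = 2 ← first occurrence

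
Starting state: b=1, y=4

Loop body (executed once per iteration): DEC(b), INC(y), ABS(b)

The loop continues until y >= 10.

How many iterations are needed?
6

Tracing iterations:
Initial: b=1, y=4
After iteration 1: b=0, y=5
After iteration 2: b=1, y=6
After iteration 3: b=0, y=7
After iteration 4: b=1, y=8
After iteration 5: b=0, y=9
After iteration 6: b=1, y=10
y >= 10 now holds, so the loop exits after 6 iterations.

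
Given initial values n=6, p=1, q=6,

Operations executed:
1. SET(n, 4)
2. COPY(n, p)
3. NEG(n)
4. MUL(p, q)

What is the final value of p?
p = 6

Tracing execution:
Step 1: SET(n, 4) → p = 1
Step 2: COPY(n, p) → p = 1
Step 3: NEG(n) → p = 1
Step 4: MUL(p, q) → p = 6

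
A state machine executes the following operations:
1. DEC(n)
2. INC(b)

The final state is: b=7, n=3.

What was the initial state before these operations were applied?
b=6, n=4

Working backwards:
Final state: b=7, n=3
Before step 2 (INC(b)): b=6, n=3
Before step 1 (DEC(n)): b=6, n=4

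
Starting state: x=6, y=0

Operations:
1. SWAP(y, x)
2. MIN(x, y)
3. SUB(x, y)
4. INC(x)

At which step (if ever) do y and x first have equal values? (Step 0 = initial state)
Never

y and x never become equal during execution.

Comparing values at each step:
Initial: y=0, x=6
After step 1: y=6, x=0
After step 2: y=6, x=0
After step 3: y=6, x=-6
After step 4: y=6, x=-5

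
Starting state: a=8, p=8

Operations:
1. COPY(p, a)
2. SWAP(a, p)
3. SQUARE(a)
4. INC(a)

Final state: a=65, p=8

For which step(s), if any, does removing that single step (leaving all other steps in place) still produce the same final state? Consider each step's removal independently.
Step(s) 1, 2

Testing removal of each single step:
Without step 1: final = a=65, p=8 (same)
Without step 2: final = a=65, p=8 (same)
Without step 3: final = a=9, p=8 (different)
Without step 4: final = a=64, p=8 (different)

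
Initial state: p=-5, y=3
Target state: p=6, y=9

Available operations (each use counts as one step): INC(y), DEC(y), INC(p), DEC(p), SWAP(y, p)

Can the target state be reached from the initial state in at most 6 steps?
No

The target state cannot be reached within 6 steps.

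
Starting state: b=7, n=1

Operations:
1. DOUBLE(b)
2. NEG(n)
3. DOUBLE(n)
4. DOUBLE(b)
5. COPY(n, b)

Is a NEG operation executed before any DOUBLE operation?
No

First NEG: step 2
First DOUBLE: step 1
Since 2 > 1, DOUBLE comes first.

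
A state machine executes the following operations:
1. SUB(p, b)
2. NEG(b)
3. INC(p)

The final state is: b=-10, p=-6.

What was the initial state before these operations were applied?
b=10, p=3

Working backwards:
Final state: b=-10, p=-6
Before step 3 (INC(p)): b=-10, p=-7
Before step 2 (NEG(b)): b=10, p=-7
Before step 1 (SUB(p, b)): b=10, p=3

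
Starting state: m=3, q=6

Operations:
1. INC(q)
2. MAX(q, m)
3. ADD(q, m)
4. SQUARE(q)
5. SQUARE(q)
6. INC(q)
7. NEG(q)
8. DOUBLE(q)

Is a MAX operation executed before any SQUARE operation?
Yes

First MAX: step 2
First SQUARE: step 4
Since 2 < 4, MAX comes first.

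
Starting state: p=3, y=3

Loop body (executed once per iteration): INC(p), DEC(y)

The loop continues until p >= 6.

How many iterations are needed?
3

Tracing iterations:
Initial: p=3, y=3
After iteration 1: p=4, y=2
After iteration 2: p=5, y=1
After iteration 3: p=6, y=0
p >= 6 now holds, so the loop exits after 3 iterations.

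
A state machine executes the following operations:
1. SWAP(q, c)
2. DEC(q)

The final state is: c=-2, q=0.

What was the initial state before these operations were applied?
c=1, q=-2

Working backwards:
Final state: c=-2, q=0
Before step 2 (DEC(q)): c=-2, q=1
Before step 1 (SWAP(q, c)): c=1, q=-2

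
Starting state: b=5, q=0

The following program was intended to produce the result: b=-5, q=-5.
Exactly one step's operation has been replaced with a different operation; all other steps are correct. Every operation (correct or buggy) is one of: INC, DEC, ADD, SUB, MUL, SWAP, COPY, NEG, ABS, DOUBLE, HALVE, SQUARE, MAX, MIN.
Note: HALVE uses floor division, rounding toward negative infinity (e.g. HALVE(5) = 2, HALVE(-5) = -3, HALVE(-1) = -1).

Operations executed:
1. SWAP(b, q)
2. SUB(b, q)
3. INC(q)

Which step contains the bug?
Step 3

Trace with buggy code:
Initial: b=5, q=0
After step 1: b=0, q=5
After step 2: b=-5, q=5
After step 3: b=-5, q=6
Actual final b=-5, q=6 ≠ expected b=-5, q=-5.
Step 3 is the only position where a single-operation replacement can produce the expected result.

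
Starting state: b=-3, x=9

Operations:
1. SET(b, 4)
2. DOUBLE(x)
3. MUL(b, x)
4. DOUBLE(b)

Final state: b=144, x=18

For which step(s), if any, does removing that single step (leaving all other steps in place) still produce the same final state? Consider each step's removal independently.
None - removing any single step changes the final result

Testing removal of each single step:
Without step 1: final = b=-108, x=18 (different)
Without step 2: final = b=72, x=9 (different)
Without step 3: final = b=8, x=18 (different)
Without step 4: final = b=72, x=18 (different)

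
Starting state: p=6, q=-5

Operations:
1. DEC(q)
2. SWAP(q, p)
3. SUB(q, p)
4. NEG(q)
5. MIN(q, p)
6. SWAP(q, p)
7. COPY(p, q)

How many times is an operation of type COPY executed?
1

Counting COPY operations:
Step 7: COPY(p, q) ← COPY
Total: 1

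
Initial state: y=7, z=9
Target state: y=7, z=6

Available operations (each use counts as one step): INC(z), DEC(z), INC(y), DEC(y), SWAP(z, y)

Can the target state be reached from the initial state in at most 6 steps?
Yes

Path (3 steps): DEC(z) → DEC(z) → DEC(z)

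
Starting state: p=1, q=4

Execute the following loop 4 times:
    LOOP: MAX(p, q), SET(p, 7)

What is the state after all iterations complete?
p=7, q=4

Iteration trace:
Start: p=1, q=4
After iteration 1: p=7, q=4
After iteration 2: p=7, q=4
After iteration 3: p=7, q=4
After iteration 4: p=7, q=4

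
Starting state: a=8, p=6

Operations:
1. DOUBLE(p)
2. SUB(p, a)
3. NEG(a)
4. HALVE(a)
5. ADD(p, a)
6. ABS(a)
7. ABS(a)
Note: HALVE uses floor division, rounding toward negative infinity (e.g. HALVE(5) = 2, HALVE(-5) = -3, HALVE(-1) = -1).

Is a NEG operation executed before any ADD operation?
Yes

First NEG: step 3
First ADD: step 5
Since 3 < 5, NEG comes first.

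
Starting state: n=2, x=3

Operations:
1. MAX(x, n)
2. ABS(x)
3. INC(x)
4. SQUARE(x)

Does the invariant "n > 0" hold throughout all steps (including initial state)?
Yes

The invariant holds at every step.

State at each step:
Initial: n=2, x=3
After step 1: n=2, x=3
After step 2: n=2, x=3
After step 3: n=2, x=4
After step 4: n=2, x=16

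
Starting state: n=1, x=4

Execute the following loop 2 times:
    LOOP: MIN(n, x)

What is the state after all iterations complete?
n=1, x=4

Iteration trace:
Start: n=1, x=4
After iteration 1: n=1, x=4
After iteration 2: n=1, x=4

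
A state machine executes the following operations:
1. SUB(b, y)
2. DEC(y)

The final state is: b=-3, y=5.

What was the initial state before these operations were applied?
b=3, y=6

Working backwards:
Final state: b=-3, y=5
Before step 2 (DEC(y)): b=-3, y=6
Before step 1 (SUB(b, y)): b=3, y=6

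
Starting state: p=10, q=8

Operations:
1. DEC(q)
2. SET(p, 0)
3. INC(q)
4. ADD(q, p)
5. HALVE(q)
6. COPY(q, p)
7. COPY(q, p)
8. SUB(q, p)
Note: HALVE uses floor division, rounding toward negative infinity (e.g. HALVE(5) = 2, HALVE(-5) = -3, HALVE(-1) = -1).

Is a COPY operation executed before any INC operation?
No

First COPY: step 6
First INC: step 3
Since 6 > 3, INC comes first.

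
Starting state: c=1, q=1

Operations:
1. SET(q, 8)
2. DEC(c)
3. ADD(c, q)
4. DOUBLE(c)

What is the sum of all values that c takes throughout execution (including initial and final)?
26

Values of c at each step:
Initial: c = 1
After step 1: c = 1
After step 2: c = 0
After step 3: c = 8
After step 4: c = 16
Sum = 1 + 1 + 0 + 8 + 16 = 26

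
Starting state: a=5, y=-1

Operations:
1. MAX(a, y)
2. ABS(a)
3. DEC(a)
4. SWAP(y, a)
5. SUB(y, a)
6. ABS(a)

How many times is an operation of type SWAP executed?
1

Counting SWAP operations:
Step 4: SWAP(y, a) ← SWAP
Total: 1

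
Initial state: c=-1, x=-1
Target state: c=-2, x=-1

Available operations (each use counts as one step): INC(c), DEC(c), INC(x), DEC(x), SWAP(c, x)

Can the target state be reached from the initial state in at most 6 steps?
Yes

Path (1 step): DEC(c)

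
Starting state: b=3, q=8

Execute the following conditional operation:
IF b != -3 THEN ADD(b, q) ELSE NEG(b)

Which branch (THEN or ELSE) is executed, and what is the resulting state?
Branch: THEN, Final state: b=11, q=8

Evaluating condition: b != -3
b = 3
Condition is True, so THEN branch executes
After ADD(b, q): b=11, q=8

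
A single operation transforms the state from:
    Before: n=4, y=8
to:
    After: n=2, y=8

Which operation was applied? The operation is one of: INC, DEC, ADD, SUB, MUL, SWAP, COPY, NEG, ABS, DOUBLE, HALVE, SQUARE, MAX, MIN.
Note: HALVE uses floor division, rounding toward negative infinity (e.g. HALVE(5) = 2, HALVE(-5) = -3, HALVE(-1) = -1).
HALVE(n)

Analyzing the change:
Before: n=4, y=8
After: n=2, y=8
Variable n changed from 4 to 2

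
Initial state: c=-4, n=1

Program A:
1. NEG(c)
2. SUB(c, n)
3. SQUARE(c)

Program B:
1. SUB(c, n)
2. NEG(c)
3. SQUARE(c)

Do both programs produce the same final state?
No

Program A final state: c=9, n=1
Program B final state: c=25, n=1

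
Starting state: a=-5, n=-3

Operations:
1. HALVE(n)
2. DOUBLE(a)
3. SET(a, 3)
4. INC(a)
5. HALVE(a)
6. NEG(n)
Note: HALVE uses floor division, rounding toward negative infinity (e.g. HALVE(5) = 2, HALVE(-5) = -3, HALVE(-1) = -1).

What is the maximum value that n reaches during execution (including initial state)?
2

Values of n at each step:
Initial: n = -3
After step 1: n = -2
After step 2: n = -2
After step 3: n = -2
After step 4: n = -2
After step 5: n = -2
After step 6: n = 2 ← maximum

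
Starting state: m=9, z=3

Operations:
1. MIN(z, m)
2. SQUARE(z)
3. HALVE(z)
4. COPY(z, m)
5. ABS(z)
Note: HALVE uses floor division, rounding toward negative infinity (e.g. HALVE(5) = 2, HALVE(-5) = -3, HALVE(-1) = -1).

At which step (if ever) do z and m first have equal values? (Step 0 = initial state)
Step 2

z and m first become equal after step 2.

Comparing values at each step:
Initial: z=3, m=9
After step 1: z=3, m=9
After step 2: z=9, m=9 ← equal!
After step 3: z=4, m=9
After step 4: z=9, m=9 ← equal!
After step 5: z=9, m=9 ← equal!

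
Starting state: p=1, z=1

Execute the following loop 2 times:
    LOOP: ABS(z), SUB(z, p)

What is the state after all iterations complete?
p=1, z=-1

Iteration trace:
Start: p=1, z=1
After iteration 1: p=1, z=0
After iteration 2: p=1, z=-1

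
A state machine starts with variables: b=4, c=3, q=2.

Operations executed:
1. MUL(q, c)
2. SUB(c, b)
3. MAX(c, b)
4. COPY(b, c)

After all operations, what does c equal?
c = 4

Tracing execution:
Step 1: MUL(q, c) → c = 3
Step 2: SUB(c, b) → c = -1
Step 3: MAX(c, b) → c = 4
Step 4: COPY(b, c) → c = 4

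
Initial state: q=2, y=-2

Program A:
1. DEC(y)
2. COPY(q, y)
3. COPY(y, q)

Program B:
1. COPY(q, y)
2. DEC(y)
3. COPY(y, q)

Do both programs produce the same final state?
No

Program A final state: q=-3, y=-3
Program B final state: q=-2, y=-2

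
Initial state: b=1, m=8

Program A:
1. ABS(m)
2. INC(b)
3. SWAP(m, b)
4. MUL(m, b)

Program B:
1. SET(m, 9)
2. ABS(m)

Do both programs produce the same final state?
No

Program A final state: b=8, m=16
Program B final state: b=1, m=9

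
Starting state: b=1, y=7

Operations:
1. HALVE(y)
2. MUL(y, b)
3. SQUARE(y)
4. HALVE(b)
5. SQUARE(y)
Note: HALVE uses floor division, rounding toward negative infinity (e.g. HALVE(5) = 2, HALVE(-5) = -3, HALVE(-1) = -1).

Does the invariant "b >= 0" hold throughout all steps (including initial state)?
Yes

The invariant holds at every step.

State at each step:
Initial: b=1, y=7
After step 1: b=1, y=3
After step 2: b=1, y=3
After step 3: b=1, y=9
After step 4: b=0, y=9
After step 5: b=0, y=81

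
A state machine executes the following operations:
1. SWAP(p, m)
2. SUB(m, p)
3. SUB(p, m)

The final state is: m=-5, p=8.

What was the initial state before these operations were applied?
m=3, p=-2

Working backwards:
Final state: m=-5, p=8
Before step 3 (SUB(p, m)): m=-5, p=3
Before step 2 (SUB(m, p)): m=-2, p=3
Before step 1 (SWAP(p, m)): m=3, p=-2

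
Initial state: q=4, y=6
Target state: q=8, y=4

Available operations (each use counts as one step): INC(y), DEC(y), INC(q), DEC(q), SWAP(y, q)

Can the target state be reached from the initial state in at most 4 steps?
Yes

Path (3 steps): INC(y) → INC(y) → SWAP(y, q)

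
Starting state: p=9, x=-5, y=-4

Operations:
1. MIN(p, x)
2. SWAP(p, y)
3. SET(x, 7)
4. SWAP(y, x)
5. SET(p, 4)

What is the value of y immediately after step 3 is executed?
y = -5

Tracing y through execution:
Initial: y = -4
After step 1 (MIN(p, x)): y = -4
After step 2 (SWAP(p, y)): y = -5
After step 3 (SET(x, 7)): y = -5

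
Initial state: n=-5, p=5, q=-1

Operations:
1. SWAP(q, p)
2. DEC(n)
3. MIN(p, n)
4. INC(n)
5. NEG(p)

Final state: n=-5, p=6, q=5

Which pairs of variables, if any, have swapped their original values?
None

Comparing initial and final values:
p: 5 → 6
q: -1 → 5
n: -5 → -5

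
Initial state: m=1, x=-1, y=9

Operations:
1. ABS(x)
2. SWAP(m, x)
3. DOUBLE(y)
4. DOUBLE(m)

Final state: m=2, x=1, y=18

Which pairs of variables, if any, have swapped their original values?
None

Comparing initial and final values:
y: 9 → 18
x: -1 → 1
m: 1 → 2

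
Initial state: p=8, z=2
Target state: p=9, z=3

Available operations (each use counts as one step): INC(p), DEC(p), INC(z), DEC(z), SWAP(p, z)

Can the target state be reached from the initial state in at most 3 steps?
Yes

Path (2 steps): INC(p) → INC(z)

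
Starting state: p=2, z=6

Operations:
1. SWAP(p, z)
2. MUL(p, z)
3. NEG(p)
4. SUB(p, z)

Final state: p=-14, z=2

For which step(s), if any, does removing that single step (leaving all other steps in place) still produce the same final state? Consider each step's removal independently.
None - removing any single step changes the final result

Testing removal of each single step:
Without step 1: final = p=-18, z=6 (different)
Without step 2: final = p=-8, z=2 (different)
Without step 3: final = p=10, z=2 (different)
Without step 4: final = p=-12, z=2 (different)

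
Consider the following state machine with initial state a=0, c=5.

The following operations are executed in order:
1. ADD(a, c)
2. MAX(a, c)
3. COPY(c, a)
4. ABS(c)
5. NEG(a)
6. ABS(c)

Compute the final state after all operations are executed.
{a: -5, c: 5}

Step-by-step execution:
Initial: a=0, c=5
After step 1 (ADD(a, c)): a=5, c=5
After step 2 (MAX(a, c)): a=5, c=5
After step 3 (COPY(c, a)): a=5, c=5
After step 4 (ABS(c)): a=5, c=5
After step 5 (NEG(a)): a=-5, c=5
After step 6 (ABS(c)): a=-5, c=5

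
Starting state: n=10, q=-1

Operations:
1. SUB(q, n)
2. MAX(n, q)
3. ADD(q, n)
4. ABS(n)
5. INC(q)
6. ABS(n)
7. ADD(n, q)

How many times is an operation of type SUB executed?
1

Counting SUB operations:
Step 1: SUB(q, n) ← SUB
Total: 1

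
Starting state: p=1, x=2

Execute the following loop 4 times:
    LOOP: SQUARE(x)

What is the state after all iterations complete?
p=1, x=65536

Iteration trace:
Start: p=1, x=2
After iteration 1: p=1, x=4
After iteration 2: p=1, x=16
After iteration 3: p=1, x=256
After iteration 4: p=1, x=65536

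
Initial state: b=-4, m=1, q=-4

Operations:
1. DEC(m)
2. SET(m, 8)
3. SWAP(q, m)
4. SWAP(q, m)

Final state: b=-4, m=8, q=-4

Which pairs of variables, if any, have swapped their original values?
None

Comparing initial and final values:
b: -4 → -4
m: 1 → 8
q: -4 → -4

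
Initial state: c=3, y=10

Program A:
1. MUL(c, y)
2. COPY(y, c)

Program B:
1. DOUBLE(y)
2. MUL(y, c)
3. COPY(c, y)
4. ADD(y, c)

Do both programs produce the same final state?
No

Program A final state: c=30, y=30
Program B final state: c=60, y=120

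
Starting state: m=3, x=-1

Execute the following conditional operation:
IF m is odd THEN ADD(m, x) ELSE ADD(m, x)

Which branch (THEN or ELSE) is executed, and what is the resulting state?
Branch: THEN, Final state: m=2, x=-1

Evaluating condition: m is odd
Condition is True, so THEN branch executes
After ADD(m, x): m=2, x=-1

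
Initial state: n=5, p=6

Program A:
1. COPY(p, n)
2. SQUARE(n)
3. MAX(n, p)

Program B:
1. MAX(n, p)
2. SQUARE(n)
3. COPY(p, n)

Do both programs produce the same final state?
No

Program A final state: n=25, p=5
Program B final state: n=36, p=36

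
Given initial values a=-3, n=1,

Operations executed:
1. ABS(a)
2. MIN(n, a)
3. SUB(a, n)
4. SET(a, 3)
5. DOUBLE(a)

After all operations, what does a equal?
a = 6

Tracing execution:
Step 1: ABS(a) → a = 3
Step 2: MIN(n, a) → a = 3
Step 3: SUB(a, n) → a = 2
Step 4: SET(a, 3) → a = 3
Step 5: DOUBLE(a) → a = 6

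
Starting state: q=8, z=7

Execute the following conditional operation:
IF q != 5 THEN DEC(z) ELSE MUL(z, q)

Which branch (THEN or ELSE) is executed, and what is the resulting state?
Branch: THEN, Final state: q=8, z=6

Evaluating condition: q != 5
q = 8
Condition is True, so THEN branch executes
After DEC(z): q=8, z=6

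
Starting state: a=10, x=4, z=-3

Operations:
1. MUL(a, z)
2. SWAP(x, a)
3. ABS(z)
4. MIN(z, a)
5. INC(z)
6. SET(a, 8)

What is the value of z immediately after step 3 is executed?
z = 3

Tracing z through execution:
Initial: z = -3
After step 1 (MUL(a, z)): z = -3
After step 2 (SWAP(x, a)): z = -3
After step 3 (ABS(z)): z = 3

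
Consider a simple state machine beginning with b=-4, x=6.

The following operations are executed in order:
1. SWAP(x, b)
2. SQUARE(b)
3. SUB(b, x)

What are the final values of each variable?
{b: 40, x: -4}

Step-by-step execution:
Initial: b=-4, x=6
After step 1 (SWAP(x, b)): b=6, x=-4
After step 2 (SQUARE(b)): b=36, x=-4
After step 3 (SUB(b, x)): b=40, x=-4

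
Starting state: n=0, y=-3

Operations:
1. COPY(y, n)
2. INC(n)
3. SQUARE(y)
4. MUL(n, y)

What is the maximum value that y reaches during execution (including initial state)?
0

Values of y at each step:
Initial: y = -3
After step 1: y = 0 ← maximum
After step 2: y = 0
After step 3: y = 0
After step 4: y = 0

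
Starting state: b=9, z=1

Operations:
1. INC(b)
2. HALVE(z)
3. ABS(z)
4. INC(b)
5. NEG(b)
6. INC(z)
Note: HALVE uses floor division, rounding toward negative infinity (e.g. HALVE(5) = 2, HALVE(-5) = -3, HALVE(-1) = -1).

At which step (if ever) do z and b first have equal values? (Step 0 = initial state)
Never

z and b never become equal during execution.

Comparing values at each step:
Initial: z=1, b=9
After step 1: z=1, b=10
After step 2: z=0, b=10
After step 3: z=0, b=10
After step 4: z=0, b=11
After step 5: z=0, b=-11
After step 6: z=1, b=-11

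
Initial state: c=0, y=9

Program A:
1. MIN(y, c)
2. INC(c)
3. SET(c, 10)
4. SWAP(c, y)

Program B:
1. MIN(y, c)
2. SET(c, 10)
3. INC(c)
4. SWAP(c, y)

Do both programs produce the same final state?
No

Program A final state: c=0, y=10
Program B final state: c=0, y=11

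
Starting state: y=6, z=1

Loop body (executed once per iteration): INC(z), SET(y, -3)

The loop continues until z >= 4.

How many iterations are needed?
3

Tracing iterations:
Initial: y=6, z=1
After iteration 1: y=-3, z=2
After iteration 2: y=-3, z=3
After iteration 3: y=-3, z=4
z >= 4 now holds, so the loop exits after 3 iterations.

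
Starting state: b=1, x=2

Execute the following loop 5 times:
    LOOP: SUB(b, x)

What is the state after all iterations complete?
b=-9, x=2

Iteration trace:
Start: b=1, x=2
After iteration 1: b=-1, x=2
After iteration 2: b=-3, x=2
After iteration 3: b=-5, x=2
After iteration 4: b=-7, x=2
After iteration 5: b=-9, x=2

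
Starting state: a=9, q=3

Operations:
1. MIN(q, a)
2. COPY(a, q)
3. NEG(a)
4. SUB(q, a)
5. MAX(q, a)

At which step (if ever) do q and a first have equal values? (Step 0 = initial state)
Step 2

q and a first become equal after step 2.

Comparing values at each step:
Initial: q=3, a=9
After step 1: q=3, a=9
After step 2: q=3, a=3 ← equal!
After step 3: q=3, a=-3
After step 4: q=6, a=-3
After step 5: q=6, a=-3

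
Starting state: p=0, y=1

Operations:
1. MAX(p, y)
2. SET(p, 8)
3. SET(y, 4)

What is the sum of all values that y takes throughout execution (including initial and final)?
7

Values of y at each step:
Initial: y = 1
After step 1: y = 1
After step 2: y = 1
After step 3: y = 4
Sum = 1 + 1 + 1 + 4 = 7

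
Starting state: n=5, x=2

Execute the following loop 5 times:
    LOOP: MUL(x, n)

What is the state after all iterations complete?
n=5, x=6250

Iteration trace:
Start: n=5, x=2
After iteration 1: n=5, x=10
After iteration 2: n=5, x=50
After iteration 3: n=5, x=250
After iteration 4: n=5, x=1250
After iteration 5: n=5, x=6250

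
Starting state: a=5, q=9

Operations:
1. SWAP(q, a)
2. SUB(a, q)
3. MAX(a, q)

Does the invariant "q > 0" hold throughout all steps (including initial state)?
Yes

The invariant holds at every step.

State at each step:
Initial: a=5, q=9
After step 1: a=9, q=5
After step 2: a=4, q=5
After step 3: a=5, q=5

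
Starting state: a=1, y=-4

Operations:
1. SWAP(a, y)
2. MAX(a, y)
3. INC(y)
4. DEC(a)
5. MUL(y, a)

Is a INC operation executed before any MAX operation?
No

First INC: step 3
First MAX: step 2
Since 3 > 2, MAX comes first.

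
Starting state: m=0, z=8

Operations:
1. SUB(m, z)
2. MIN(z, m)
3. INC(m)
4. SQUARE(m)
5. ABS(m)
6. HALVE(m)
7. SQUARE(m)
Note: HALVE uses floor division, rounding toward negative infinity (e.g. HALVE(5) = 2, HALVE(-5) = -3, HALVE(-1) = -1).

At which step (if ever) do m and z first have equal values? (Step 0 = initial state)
Step 2

m and z first become equal after step 2.

Comparing values at each step:
Initial: m=0, z=8
After step 1: m=-8, z=8
After step 2: m=-8, z=-8 ← equal!
After step 3: m=-7, z=-8
After step 4: m=49, z=-8
After step 5: m=49, z=-8
After step 6: m=24, z=-8
After step 7: m=576, z=-8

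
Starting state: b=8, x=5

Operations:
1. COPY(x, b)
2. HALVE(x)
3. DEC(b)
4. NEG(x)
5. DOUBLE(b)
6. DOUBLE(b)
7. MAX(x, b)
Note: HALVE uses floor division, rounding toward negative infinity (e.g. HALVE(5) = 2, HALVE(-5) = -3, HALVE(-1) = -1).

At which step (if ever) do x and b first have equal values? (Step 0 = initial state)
Step 1

x and b first become equal after step 1.

Comparing values at each step:
Initial: x=5, b=8
After step 1: x=8, b=8 ← equal!
After step 2: x=4, b=8
After step 3: x=4, b=7
After step 4: x=-4, b=7
After step 5: x=-4, b=14
After step 6: x=-4, b=28
After step 7: x=28, b=28 ← equal!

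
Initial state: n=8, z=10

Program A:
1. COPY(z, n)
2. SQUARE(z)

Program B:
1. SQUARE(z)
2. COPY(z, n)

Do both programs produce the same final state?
No

Program A final state: n=8, z=64
Program B final state: n=8, z=8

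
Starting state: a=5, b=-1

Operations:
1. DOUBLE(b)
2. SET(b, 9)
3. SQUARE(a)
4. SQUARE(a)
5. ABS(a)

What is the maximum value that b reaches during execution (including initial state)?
9

Values of b at each step:
Initial: b = -1
After step 1: b = -2
After step 2: b = 9 ← maximum
After step 3: b = 9
After step 4: b = 9
After step 5: b = 9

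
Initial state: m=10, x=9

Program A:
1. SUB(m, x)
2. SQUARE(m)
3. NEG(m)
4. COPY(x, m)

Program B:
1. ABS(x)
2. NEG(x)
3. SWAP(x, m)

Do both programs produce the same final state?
No

Program A final state: m=-1, x=-1
Program B final state: m=-9, x=10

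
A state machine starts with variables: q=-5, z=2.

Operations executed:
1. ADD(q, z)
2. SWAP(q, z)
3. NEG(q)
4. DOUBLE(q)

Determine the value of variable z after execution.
z = -3

Tracing execution:
Step 1: ADD(q, z) → z = 2
Step 2: SWAP(q, z) → z = -3
Step 3: NEG(q) → z = -3
Step 4: DOUBLE(q) → z = -3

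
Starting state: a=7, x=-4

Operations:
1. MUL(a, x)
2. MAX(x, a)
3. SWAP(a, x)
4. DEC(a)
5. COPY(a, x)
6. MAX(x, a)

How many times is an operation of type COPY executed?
1

Counting COPY operations:
Step 5: COPY(a, x) ← COPY
Total: 1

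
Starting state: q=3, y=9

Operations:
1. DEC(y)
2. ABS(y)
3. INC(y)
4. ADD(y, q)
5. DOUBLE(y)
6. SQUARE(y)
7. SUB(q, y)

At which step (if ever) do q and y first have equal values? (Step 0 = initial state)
Never

q and y never become equal during execution.

Comparing values at each step:
Initial: q=3, y=9
After step 1: q=3, y=8
After step 2: q=3, y=8
After step 3: q=3, y=9
After step 4: q=3, y=12
After step 5: q=3, y=24
After step 6: q=3, y=576
After step 7: q=-573, y=576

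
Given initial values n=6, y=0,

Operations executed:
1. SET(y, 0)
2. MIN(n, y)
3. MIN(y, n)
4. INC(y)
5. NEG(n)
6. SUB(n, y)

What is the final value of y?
y = 1

Tracing execution:
Step 1: SET(y, 0) → y = 0
Step 2: MIN(n, y) → y = 0
Step 3: MIN(y, n) → y = 0
Step 4: INC(y) → y = 1
Step 5: NEG(n) → y = 1
Step 6: SUB(n, y) → y = 1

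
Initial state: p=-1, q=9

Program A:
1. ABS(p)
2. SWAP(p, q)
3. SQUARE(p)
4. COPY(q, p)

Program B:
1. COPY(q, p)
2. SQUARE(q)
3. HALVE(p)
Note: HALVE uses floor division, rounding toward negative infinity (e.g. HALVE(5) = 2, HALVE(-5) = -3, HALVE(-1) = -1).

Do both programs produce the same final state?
No

Program A final state: p=81, q=81
Program B final state: p=-1, q=1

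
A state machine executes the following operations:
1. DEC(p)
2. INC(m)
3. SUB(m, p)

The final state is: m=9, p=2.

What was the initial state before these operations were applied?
m=10, p=3

Working backwards:
Final state: m=9, p=2
Before step 3 (SUB(m, p)): m=11, p=2
Before step 2 (INC(m)): m=10, p=2
Before step 1 (DEC(p)): m=10, p=3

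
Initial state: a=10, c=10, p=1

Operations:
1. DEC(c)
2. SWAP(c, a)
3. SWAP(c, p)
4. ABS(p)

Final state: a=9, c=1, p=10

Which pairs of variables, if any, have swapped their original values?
(p, c)

Comparing initial and final values:
a: 10 → 9
p: 1 → 10
c: 10 → 1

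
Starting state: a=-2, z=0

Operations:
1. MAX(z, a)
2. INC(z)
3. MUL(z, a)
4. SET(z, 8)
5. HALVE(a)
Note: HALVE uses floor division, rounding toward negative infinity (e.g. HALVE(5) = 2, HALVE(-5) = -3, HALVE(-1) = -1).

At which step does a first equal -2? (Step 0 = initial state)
Step 0

Tracing a:
Initial: a = -2 ← first occurrence
After step 1: a = -2
After step 2: a = -2
After step 3: a = -2
After step 4: a = -2
After step 5: a = -1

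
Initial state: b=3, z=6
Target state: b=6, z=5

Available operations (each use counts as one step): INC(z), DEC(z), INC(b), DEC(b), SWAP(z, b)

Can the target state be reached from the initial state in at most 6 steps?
Yes

Path (3 steps): INC(b) → INC(b) → SWAP(z, b)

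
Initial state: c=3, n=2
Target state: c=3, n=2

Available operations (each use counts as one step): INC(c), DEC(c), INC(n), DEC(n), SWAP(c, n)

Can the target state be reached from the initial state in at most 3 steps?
Yes

Path (0 steps): 0 steps (already at target)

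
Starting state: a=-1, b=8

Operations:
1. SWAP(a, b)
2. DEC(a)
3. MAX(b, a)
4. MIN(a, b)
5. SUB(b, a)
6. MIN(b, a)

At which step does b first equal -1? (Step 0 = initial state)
Step 1

Tracing b:
Initial: b = 8
After step 1: b = -1 ← first occurrence
After step 2: b = -1
After step 3: b = 7
After step 4: b = 7
After step 5: b = 0
After step 6: b = 0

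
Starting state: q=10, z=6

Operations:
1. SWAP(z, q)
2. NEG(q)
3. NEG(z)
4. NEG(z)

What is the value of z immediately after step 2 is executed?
z = 10

Tracing z through execution:
Initial: z = 6
After step 1 (SWAP(z, q)): z = 10
After step 2 (NEG(q)): z = 10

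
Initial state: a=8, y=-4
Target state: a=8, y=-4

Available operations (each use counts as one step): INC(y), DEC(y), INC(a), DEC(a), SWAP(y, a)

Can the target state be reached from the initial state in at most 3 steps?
Yes

Path (0 steps): 0 steps (already at target)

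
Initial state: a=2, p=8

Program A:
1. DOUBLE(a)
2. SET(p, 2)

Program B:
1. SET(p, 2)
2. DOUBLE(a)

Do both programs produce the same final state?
Yes

Program A final state: a=4, p=2
Program B final state: a=4, p=2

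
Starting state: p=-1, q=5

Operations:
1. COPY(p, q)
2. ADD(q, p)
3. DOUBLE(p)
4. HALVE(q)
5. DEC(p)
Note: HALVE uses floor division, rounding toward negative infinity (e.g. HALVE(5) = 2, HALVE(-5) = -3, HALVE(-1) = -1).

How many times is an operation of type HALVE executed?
1

Counting HALVE operations:
Step 4: HALVE(q) ← HALVE
Total: 1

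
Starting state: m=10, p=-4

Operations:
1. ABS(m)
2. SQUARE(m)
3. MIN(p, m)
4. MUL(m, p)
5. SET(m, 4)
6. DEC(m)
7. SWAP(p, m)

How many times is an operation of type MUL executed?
1

Counting MUL operations:
Step 4: MUL(m, p) ← MUL
Total: 1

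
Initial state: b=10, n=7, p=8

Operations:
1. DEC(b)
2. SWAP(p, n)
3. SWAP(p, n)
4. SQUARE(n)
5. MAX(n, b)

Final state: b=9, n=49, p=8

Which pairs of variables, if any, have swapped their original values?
None

Comparing initial and final values:
p: 8 → 8
b: 10 → 9
n: 7 → 49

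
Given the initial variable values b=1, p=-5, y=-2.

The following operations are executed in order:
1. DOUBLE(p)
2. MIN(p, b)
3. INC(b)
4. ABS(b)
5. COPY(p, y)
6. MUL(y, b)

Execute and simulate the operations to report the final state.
{b: 2, p: -2, y: -4}

Step-by-step execution:
Initial: b=1, p=-5, y=-2
After step 1 (DOUBLE(p)): b=1, p=-10, y=-2
After step 2 (MIN(p, b)): b=1, p=-10, y=-2
After step 3 (INC(b)): b=2, p=-10, y=-2
After step 4 (ABS(b)): b=2, p=-10, y=-2
After step 5 (COPY(p, y)): b=2, p=-2, y=-2
After step 6 (MUL(y, b)): b=2, p=-2, y=-4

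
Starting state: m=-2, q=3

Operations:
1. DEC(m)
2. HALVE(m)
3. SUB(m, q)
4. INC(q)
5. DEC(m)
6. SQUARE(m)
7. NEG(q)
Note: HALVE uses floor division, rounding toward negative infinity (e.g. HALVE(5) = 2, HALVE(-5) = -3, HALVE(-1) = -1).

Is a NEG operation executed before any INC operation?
No

First NEG: step 7
First INC: step 4
Since 7 > 4, INC comes first.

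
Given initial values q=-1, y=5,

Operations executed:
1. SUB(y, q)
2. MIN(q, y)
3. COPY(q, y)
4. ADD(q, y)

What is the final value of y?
y = 6

Tracing execution:
Step 1: SUB(y, q) → y = 6
Step 2: MIN(q, y) → y = 6
Step 3: COPY(q, y) → y = 6
Step 4: ADD(q, y) → y = 6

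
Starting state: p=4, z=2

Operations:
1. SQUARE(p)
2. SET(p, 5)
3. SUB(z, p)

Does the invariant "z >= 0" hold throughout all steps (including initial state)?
No, violated after step 3

The invariant is violated after step 3.

State at each step:
Initial: p=4, z=2
After step 1: p=16, z=2
After step 2: p=5, z=2
After step 3: p=5, z=-3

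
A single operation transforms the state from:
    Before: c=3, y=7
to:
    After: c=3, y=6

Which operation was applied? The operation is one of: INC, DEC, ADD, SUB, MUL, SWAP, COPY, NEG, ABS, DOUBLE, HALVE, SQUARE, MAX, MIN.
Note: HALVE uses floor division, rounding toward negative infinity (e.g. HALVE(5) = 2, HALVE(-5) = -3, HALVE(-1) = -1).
DEC(y)

Analyzing the change:
Before: c=3, y=7
After: c=3, y=6
Variable y changed from 7 to 6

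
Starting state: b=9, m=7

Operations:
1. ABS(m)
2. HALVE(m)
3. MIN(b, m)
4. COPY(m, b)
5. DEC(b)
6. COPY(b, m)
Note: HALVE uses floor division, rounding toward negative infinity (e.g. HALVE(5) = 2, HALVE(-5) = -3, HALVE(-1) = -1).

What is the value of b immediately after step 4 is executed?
b = 3

Tracing b through execution:
Initial: b = 9
After step 1 (ABS(m)): b = 9
After step 2 (HALVE(m)): b = 9
After step 3 (MIN(b, m)): b = 3
After step 4 (COPY(m, b)): b = 3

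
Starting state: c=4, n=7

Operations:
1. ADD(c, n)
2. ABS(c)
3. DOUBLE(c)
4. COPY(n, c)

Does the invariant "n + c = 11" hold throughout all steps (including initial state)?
No, violated after step 1

The invariant is violated after step 1.

State at each step:
Initial: c=4, n=7
After step 1: c=11, n=7
After step 2: c=11, n=7
After step 3: c=22, n=7
After step 4: c=22, n=22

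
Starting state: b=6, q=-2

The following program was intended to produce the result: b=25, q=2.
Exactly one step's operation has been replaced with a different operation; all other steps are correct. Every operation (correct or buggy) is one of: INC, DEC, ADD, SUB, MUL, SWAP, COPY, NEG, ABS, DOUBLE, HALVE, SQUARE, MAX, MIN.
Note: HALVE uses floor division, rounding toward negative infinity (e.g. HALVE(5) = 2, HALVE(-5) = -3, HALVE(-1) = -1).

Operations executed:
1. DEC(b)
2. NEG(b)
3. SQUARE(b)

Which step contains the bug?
Step 2

Trace with buggy code:
Initial: b=6, q=-2
After step 1: b=5, q=-2
After step 2: b=-5, q=-2
After step 3: b=25, q=-2
Actual final b=25, q=-2 ≠ expected b=25, q=2.
Step 2 is the only position where a single-operation replacement can produce the expected result.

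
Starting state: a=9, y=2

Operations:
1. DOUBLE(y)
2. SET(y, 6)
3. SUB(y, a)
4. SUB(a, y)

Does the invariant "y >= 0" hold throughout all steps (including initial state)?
No, violated after step 3

The invariant is violated after step 3.

State at each step:
Initial: a=9, y=2
After step 1: a=9, y=4
After step 2: a=9, y=6
After step 3: a=9, y=-3
After step 4: a=12, y=-3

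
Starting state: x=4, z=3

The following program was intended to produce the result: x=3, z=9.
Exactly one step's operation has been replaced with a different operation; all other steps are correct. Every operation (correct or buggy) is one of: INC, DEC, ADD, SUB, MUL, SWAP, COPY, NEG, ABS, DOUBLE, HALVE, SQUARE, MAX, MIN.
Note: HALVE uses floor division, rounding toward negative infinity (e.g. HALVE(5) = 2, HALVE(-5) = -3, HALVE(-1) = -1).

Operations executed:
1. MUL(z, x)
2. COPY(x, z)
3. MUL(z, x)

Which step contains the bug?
Step 1

Trace with buggy code:
Initial: x=4, z=3
After step 1: x=4, z=12
After step 2: x=12, z=12
After step 3: x=12, z=144
Actual final x=12, z=144 ≠ expected x=3, z=9.
Step 1 is the only position where a single-operation replacement can produce the expected result.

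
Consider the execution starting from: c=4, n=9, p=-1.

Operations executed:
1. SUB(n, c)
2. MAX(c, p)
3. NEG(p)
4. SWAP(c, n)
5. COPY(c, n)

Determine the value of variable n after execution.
n = 4

Tracing execution:
Step 1: SUB(n, c) → n = 5
Step 2: MAX(c, p) → n = 5
Step 3: NEG(p) → n = 5
Step 4: SWAP(c, n) → n = 4
Step 5: COPY(c, n) → n = 4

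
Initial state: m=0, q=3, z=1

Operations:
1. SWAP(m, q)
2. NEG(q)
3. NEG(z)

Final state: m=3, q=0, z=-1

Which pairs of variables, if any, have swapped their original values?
(q, m)

Comparing initial and final values:
q: 3 → 0
m: 0 → 3
z: 1 → -1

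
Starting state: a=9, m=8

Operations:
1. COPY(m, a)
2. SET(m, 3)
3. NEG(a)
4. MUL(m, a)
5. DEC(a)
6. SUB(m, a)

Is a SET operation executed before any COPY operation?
No

First SET: step 2
First COPY: step 1
Since 2 > 1, COPY comes first.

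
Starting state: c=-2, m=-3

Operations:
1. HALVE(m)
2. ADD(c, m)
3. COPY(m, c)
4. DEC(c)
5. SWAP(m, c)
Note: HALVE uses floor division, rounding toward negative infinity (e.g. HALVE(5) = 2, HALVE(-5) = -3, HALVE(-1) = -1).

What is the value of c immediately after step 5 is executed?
c = -4

Tracing c through execution:
Initial: c = -2
After step 1 (HALVE(m)): c = -2
After step 2 (ADD(c, m)): c = -4
After step 3 (COPY(m, c)): c = -4
After step 4 (DEC(c)): c = -5
After step 5 (SWAP(m, c)): c = -4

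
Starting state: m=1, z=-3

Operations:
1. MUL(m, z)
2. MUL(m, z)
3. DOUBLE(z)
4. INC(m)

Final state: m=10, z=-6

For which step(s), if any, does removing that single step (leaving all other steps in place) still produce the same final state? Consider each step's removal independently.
None - removing any single step changes the final result

Testing removal of each single step:
Without step 1: final = m=-2, z=-6 (different)
Without step 2: final = m=-2, z=-6 (different)
Without step 3: final = m=10, z=-3 (different)
Without step 4: final = m=9, z=-6 (different)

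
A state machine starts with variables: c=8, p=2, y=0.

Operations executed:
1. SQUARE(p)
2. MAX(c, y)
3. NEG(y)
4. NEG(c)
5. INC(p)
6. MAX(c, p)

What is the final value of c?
c = 5

Tracing execution:
Step 1: SQUARE(p) → c = 8
Step 2: MAX(c, y) → c = 8
Step 3: NEG(y) → c = 8
Step 4: NEG(c) → c = -8
Step 5: INC(p) → c = -8
Step 6: MAX(c, p) → c = 5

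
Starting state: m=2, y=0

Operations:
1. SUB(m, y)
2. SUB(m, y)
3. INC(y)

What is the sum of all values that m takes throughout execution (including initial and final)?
8

Values of m at each step:
Initial: m = 2
After step 1: m = 2
After step 2: m = 2
After step 3: m = 2
Sum = 2 + 2 + 2 + 2 = 8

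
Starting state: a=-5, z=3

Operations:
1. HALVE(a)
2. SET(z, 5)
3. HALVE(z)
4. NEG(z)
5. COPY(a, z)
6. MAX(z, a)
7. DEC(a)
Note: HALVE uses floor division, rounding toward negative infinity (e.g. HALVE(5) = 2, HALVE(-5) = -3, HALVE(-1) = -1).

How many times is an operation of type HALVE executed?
2

Counting HALVE operations:
Step 1: HALVE(a) ← HALVE
Step 3: HALVE(z) ← HALVE
Total: 2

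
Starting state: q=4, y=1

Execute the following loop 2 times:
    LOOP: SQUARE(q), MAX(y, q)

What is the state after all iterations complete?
q=256, y=256

Iteration trace:
Start: q=4, y=1
After iteration 1: q=16, y=16
After iteration 2: q=256, y=256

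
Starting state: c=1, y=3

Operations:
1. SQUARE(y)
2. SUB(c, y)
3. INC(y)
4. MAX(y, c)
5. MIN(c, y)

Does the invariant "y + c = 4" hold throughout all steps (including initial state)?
No, violated after step 1

The invariant is violated after step 1.

State at each step:
Initial: c=1, y=3
After step 1: c=1, y=9
After step 2: c=-8, y=9
After step 3: c=-8, y=10
After step 4: c=-8, y=10
After step 5: c=-8, y=10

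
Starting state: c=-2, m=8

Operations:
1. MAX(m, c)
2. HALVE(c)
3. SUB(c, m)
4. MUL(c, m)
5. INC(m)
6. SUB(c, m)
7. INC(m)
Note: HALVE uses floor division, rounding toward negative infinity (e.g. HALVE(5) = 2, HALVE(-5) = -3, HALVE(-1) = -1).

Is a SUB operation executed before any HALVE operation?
No

First SUB: step 3
First HALVE: step 2
Since 3 > 2, HALVE comes first.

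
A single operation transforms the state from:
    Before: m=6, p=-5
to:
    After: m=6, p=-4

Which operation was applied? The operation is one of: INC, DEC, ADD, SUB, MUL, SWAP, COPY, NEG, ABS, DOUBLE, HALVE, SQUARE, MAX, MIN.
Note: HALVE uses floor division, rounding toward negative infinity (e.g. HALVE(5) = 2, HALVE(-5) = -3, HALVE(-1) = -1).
INC(p)

Analyzing the change:
Before: m=6, p=-5
After: m=6, p=-4
Variable p changed from -5 to -4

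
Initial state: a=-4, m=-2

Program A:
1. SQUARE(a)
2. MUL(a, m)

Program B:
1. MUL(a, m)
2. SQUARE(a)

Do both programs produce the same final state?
No

Program A final state: a=-32, m=-2
Program B final state: a=64, m=-2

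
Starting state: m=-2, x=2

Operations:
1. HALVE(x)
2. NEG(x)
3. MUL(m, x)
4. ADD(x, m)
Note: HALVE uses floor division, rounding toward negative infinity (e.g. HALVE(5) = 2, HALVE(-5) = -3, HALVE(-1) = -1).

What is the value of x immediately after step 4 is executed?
x = 1

Tracing x through execution:
Initial: x = 2
After step 1 (HALVE(x)): x = 1
After step 2 (NEG(x)): x = -1
After step 3 (MUL(m, x)): x = -1
After step 4 (ADD(x, m)): x = 1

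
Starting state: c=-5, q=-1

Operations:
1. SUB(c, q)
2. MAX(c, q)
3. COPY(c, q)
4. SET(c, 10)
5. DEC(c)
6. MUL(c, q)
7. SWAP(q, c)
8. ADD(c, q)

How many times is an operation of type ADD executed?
1

Counting ADD operations:
Step 8: ADD(c, q) ← ADD
Total: 1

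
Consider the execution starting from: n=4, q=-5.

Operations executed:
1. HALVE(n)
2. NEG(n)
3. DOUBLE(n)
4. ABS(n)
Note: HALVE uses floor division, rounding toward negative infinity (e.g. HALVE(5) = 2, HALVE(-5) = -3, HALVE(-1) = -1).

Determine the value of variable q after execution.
q = -5

Tracing execution:
Step 1: HALVE(n) → q = -5
Step 2: NEG(n) → q = -5
Step 3: DOUBLE(n) → q = -5
Step 4: ABS(n) → q = -5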